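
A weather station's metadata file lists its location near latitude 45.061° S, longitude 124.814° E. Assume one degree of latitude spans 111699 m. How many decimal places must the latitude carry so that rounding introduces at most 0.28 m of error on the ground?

6 decimal places

One degree of latitude covers 111699 m.
Rounding to N decimal places gives at most 0.5 × 10⁻ᴺ degrees of error, i.e. 0.5 × 10⁻ᴺ × 111699 m.
Setting 55849.5 × 10⁻ᴺ ≤ 0.28 gives 10ᴺ ≥ 1.995e+05, i.e. N ≥ 5.30.
At 5 places the error can reach 0.558 m, but 6 places keeps it to 0.0558 m.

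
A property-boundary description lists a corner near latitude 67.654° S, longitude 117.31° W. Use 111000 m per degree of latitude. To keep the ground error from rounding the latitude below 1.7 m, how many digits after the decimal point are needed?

One degree of latitude covers 111000 m.
N decimal places → at most half a unit in the last place, 0.5 × 10⁻ᴺ° = 111000/2 × 10⁻ᴺ m.
Need 0.5 × 111000 × 10⁻ᴺ ≤ 1.7 → 10⁻ᴺ ≤ 3.063e-05, so N ≥ 4.51.
At 4 places the error can reach 5.55 m, but 5 places keeps it to 0.555 m.

5 decimal places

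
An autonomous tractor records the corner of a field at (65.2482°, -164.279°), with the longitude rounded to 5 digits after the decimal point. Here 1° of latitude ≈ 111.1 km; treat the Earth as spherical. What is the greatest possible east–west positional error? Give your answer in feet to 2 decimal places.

Rounding to 5 decimal places leaves the longitude within ±5e-06° of the true value.
At latitude 65.2482° a degree of longitude spans 111100 m × cos 65.2482° = 111100 × 0.4187 ≈ 46516.3 m.
East–west error: 5e-06° × 46516.3 m/° ≈ 0.232581 m.
In feet: 0.232581 m ÷ 0.3048 ≈ 0.76306 ft.

0.76 feet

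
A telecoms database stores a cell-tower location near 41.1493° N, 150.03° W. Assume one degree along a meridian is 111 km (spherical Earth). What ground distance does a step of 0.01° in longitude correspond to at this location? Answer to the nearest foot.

2742 feet

At 41.1493° a degree of longitude is 111000 × cos 41.1493° ≈ 83582.7 m, so 0.01° corresponds to 835.827 m.
Converting: 835.827 m × 3.2808 ft/m ≈ 2742.2 ft.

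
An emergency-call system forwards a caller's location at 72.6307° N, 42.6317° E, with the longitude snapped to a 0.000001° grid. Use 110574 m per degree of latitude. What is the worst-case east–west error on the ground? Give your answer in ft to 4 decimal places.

With a 0.000001° grid the true value lies within half a step, ±0.000001°/2 = ±5e-07°, of the stored one.
Parallels shrink by cos φ, so at 72.6307° a degree of longitude is 110574 × 0.2985 ≈ 33009.6 m.
East–west error: 5e-07° × 33009.6 m/° ≈ 0.0165048 m.
In feet: 0.0165048 m ÷ 0.3048 ≈ 0.05415 ft.

0.0541 ft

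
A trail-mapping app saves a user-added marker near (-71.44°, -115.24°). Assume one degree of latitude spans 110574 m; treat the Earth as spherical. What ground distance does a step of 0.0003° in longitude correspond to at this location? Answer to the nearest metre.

11 metres

At 71.44° a degree of longitude is 110574 × cos 71.44° ≈ 35195.4 m, so 0.0003° corresponds to 10.5586 m.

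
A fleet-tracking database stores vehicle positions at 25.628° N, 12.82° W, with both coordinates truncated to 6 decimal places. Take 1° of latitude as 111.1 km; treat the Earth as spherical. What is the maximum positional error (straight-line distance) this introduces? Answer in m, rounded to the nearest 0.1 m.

Truncating at 6 decimal places can drop up to a full unit in the last place, so each coordinate may be off by as much as 1e-06°.
N–S: 1e-06° × 111100 m/° = 0.1111 m.
E–W at 25.628°: 1e-06° × 111100 × cos 25.628° = 1e-06 × 111100 × 0.9016 ≈ 0.10017 m.
Worst case both components are at the extreme and orthogonal: √(0.1111² + 0.10017²) ≈ 0.14959 m.

0.1 m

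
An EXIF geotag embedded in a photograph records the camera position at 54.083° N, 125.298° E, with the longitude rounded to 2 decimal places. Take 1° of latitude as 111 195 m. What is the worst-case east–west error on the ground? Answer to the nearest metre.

326 metres

Rounding to 2 decimal places leaves the longitude within ±0.005° of the true value.
One degree of longitude at 54.083° is 111195 × cos 54.083° ≈ 111195 × 0.5866 = 65228.4 m.
East–west error: 0.005° × 65228.4 m/° ≈ 326.142 m.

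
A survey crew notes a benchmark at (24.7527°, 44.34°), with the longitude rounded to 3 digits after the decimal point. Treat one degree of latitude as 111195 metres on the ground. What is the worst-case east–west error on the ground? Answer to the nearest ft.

Rounding to 3 decimal places leaves the longitude within ±0.0005° of the true value.
One degree of longitude at 24.7527° is 111195 × cos 24.7527° ≈ 111195 × 0.9081 = 100979 m.
Maximum E–W displacement: 0.0005 × 100979 = 50.4894 m.
In feet: 50.4894 m ÷ 0.3048 ≈ 165.65 ft.

166 ft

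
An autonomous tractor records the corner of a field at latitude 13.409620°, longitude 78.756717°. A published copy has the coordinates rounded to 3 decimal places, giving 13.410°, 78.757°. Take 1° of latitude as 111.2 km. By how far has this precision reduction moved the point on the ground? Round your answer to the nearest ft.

171 ft

Δlat = 13.409620 − 13.410 = -0.000380°; Δlon = 78.756717 − 78.757 = -0.000283°.
N–S: -0.000380° × 111200 m/° = -42.256 m.
E–W at 13.41°: -0.000283° × 111200 × cos 13.41° = -0.000283 × 111200 × 0.9727 ≈ -30.6116 m.
Hypotenuse of the two orthogonal shifts: √(42.256² + 30.6116²) = 52.1789 m.
In feet: 52.1789 m ÷ 0.3048 ≈ 171.19 ft.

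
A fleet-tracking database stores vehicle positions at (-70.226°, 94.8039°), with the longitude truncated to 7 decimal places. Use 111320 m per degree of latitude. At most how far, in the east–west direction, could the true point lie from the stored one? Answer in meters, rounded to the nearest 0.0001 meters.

0.0038 meters

Truncating at 7 decimal places can drop up to a full unit in the last place, so the longitude may be off by as much as 1e-07°.
One degree of longitude at 70.226° is 111320 × cos 70.226° ≈ 111320 × 0.3383 = 37660.8 m.
So at most 1e-07° × 37660.8 ≈ 0.00376608 m east–west.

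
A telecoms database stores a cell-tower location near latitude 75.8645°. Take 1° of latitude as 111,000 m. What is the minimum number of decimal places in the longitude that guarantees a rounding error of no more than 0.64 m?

At 75.8645° one degree of longitude covers 111000 × cos 75.8645° ≈ 111000 × 0.2442 ≈ 27108 m.
Rounding to N decimal places gives at most 0.5 × 10⁻ᴺ degrees of error, i.e. 0.5 × 10⁻ᴺ × 27108 m.
Need 0.5 × 27108 × 10⁻ᴺ ≤ 0.64 → 10⁻ᴺ ≤ 4.722e-05, so N ≥ 4.33.
N = 4 would give 1.36 m (too coarse); N = 5 gives 0.136 m ≤ 0.64 m.

5 decimal places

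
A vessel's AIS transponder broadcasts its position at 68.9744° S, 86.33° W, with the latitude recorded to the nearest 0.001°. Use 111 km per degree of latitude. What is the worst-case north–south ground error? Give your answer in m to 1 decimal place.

55.5 m

Rounding to 3 decimal places leaves the latitude within ±0.0005° of the true value.
North–south distance: 0.0005° × 111000 m/° = 55.5 m.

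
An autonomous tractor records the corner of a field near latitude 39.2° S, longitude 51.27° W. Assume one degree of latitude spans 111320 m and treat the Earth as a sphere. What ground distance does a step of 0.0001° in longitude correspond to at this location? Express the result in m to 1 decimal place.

One degree of longitude here spans 111320 × cos 39.2° = 111320 × 0.7749 ≈ 86266.8 m; 0.0001° of that is 8.62668 m.

8.6 m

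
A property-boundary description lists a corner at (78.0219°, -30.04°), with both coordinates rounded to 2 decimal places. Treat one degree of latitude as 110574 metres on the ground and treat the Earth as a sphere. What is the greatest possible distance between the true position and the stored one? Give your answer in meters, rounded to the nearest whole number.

565 meters

Rounding to 2 decimal places leaves each coordinate within ±0.005° of the true value.
N–S: 0.005° × 110574 m/° = 552.87 m.
East–west component at 78.0219°: 0.005° × 110574 × cos 78.0219° ≈ 0.005 × 22948.3 ≈ 114.741 m.
Combining orthogonally: (552.87² + 114.741²)^½ ≈ 564.651 m.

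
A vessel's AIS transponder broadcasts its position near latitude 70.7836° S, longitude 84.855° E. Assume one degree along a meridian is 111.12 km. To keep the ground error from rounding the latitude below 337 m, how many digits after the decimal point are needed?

One degree of latitude covers 111120 m.
N decimal places → at most half a unit in the last place, 0.5 × 10⁻ᴺ° = 111120/2 × 10⁻ᴺ m.
Need 0.5 × 111120 × 10⁻ᴺ ≤ 337 → 10⁻ᴺ ≤ 6.066e-03, so N ≥ 2.22.
N = 2 would give 556 m (too coarse); N = 3 gives 55.6 m ≤ 337 m.

3 decimal places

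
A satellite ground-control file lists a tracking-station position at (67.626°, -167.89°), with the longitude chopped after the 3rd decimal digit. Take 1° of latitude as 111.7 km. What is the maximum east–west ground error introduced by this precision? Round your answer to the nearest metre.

Truncating at 3 decimal places can drop up to a full unit in the last place, so the longitude may be off by as much as 0.001°.
One degree of longitude at 67.626° is 111700 × cos 67.626° ≈ 111700 × 0.3807 = 42518.7 m.
Maximum E–W displacement: 0.001 × 42518.7 = 42.5187 m.

43 metres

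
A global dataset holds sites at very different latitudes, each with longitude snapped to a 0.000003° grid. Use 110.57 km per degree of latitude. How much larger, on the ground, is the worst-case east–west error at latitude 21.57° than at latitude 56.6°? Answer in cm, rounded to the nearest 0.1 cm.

6.3 cm

With a 0.000003° grid the true value lies within half a step, ±0.000003°/2 = ±1.5e-06°, of the stored one.
Error at 21.57° = 1.5e-06° × 110570 × cos 21.57° ≈ 0.16586 × 0.9300 = 0.15424 m.
Error at 56.6° = 1.5e-06° × 110570 × cos 56.6° ≈ 0.16586 × 0.5505 = 0.0913 m.
Difference: 0.15424 − 0.0913 = 0.06294 m.
That is 0.06294 m = 6.294 cm.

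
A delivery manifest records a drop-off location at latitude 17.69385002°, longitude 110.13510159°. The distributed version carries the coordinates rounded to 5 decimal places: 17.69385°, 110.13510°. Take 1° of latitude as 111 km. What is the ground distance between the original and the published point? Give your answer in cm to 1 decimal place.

The latitude changed by +0.00000002° and the longitude by +0.00000159°.
North–south shift: 0.00000002 × 111000 = 0.00222 m.
East–west at this latitude: 0.00000159° × 111000 × cos 17.6939° ≈ 0.00000159 × 105749 = 0.168141 m.
Hypotenuse of the two orthogonal shifts: √(0.00222² + 0.168141²) = 0.168156 m.
That is 0.168156 m = 16.816 cm.

16.8 cm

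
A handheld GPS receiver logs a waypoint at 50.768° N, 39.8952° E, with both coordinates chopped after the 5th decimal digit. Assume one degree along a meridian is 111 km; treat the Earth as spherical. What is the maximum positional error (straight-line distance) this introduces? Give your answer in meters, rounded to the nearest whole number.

Truncating at 5 decimal places can drop up to a full unit in the last place, so each coordinate may be off by as much as 1e-05°.
N–S: 1e-05° × 111000 m/° = 1.11 m.
E–W at 50.768°: 1e-05° × 111000 × cos 50.768° = 1e-05 × 111000 × 0.6325 ≈ 0.702033 m.
Worst case both components are at the extreme and orthogonal: √(1.11² + 0.702033²) ≈ 1.31337 m.

1 meters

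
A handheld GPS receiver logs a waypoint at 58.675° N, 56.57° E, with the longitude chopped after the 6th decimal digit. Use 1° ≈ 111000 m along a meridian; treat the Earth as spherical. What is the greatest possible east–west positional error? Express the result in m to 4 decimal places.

Truncating at 6 decimal places can drop up to a full unit in the last place, so the longitude may be off by as much as 1e-06°.
One degree of longitude at 58.675° is 111000 × cos 58.675° ≈ 111000 × 0.5199 = 57708 m.
East–west error: 1e-06° × 57708 m/° ≈ 0.057708 m.

0.0577 m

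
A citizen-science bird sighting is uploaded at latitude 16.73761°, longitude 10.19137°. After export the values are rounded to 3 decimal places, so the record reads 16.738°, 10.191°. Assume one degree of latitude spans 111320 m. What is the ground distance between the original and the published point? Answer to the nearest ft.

Δlat = 16.73761 − 16.738 = -0.00039°; Δlon = 10.19137 − 10.191 = +0.00037°.
N–S: -0.00039° × 111320 m/° = -43.4148 m.
E–W at 16.738°: 0.00037° × 111320 × cos 16.738° = 0.00037 × 111320 × 0.9576 ≈ 39.4433 m.
Combined displacement = (43.4148² + 39.4433²)^½ ≈ 58.6568 m.
Converting: 58.6568 m × 3.2808 ft/m ≈ 192.44 ft.

192 ft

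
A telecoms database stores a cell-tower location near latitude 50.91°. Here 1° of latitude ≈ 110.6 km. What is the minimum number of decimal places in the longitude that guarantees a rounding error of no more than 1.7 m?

At 50.91° one degree of longitude covers 110600 × cos 50.91° ≈ 110600 × 0.6305 ≈ 69737.8 m.
With N decimal places the half-ulp bound is 0.5·10⁻ᴺ°, or 0.5·10⁻ᴺ × 69737.8 m on the ground.
Setting 34868.9 × 10⁻ᴺ ≤ 1.7 gives 10ᴺ ≥ 2.051e+04, i.e. N ≥ 4.31.
So 5 decimal places suffice (0.349 m); 4 would allow up to 3.49 m.

5 decimal places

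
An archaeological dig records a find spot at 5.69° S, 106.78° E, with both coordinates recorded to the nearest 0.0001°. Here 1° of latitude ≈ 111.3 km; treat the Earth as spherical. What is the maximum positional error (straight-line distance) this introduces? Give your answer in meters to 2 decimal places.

7.85 meters

Rounding to 4 decimal places leaves each coordinate within ±5e-05° of the true value.
North–south component: 5e-05° × 111300 = 5.565 m.
E–W at 5.69°: 5e-05° × 111300 × cos 5.69° = 5e-05 × 111300 × 0.9951 ≈ 5.53758 m.
The two errors are perpendicular, so the maximum displacement is √(5.565² + 5.53758²) ≈ 7.85073 m.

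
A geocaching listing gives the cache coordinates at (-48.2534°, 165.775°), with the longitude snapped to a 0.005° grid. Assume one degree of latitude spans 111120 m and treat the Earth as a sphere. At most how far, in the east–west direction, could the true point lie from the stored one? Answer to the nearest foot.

607 feet

With a 0.005° grid the true value lies within half a step, ±0.005°/2 = ±0.0025°, of the stored one.
At latitude 48.2534° a degree of longitude spans 111120 m × cos 48.2534° = 111120 × 0.6658 ≈ 73987.9 m.
Maximum E–W displacement: 0.0025 × 73987.9 = 184.97 m.
Converting: 184.97 m × 3.2808 ft/m ≈ 606.86 ft.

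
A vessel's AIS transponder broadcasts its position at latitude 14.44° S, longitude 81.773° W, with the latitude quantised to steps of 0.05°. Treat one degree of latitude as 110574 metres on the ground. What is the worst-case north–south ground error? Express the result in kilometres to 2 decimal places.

With a 0.05° grid the true value lies within half a step, ±0.05°/2 = ±0.025°, of the stored one.
So the N–S error is at most 0.025 × 110574 = 2764.35 m.
That is 2764.35 m = 2.7644 km.

2.76 kilometres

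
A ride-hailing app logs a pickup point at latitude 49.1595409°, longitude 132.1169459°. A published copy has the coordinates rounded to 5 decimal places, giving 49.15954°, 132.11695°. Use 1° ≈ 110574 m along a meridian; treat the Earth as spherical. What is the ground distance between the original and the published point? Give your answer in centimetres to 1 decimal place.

The latitude changed by +0.0000009° and the longitude by -0.0000041°.
North–south shift: 0.0000009 × 110574 = 0.0995166 m.
East–west at this latitude: -0.0000041° × 110574 × cos 49.1595° ≈ -0.0000041 × 72310.4 = -0.296473 m.
Hypotenuse of the two orthogonal shifts: √(0.0995166² + 0.296473²) = 0.312729 m.
That is 0.312729 m = 31.273 cm.

31.3 centimetres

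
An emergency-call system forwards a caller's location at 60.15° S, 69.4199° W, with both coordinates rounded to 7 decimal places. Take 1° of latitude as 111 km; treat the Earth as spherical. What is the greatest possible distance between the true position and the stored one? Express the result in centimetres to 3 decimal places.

Rounding to 7 decimal places leaves each coordinate within ±5e-08° of the true value.
North–south component: 5e-08° × 111000 = 0.00555 m.
Longitude error → 5e-08 × 111000 × cos 60.15° = 5e-08 × 111000 × 0.4977 ≈ 0.00276241 m.
The two errors are perpendicular, so the maximum displacement is √(0.00555² + 0.00276241²) ≈ 0.00619947 m.
That is 0.00619947 m = 0.61995 cm.

0.620 centimetres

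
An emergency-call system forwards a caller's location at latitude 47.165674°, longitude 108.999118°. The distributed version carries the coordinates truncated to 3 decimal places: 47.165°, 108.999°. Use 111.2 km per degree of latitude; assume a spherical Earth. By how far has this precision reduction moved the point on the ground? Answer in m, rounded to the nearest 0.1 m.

75.5 m

The latitude changed by +0.000674° and the longitude by +0.000118°.
N–S: 0.000674° × 111200 m/° = 74.9488 m.
E–W at 47.165°: 0.000118° × 111200 × cos 47.165° = 0.000118 × 111200 × 0.6799 ≈ 8.92124 m.
Distance: √(74.9488² + 8.92124²) ≈ 75.4779 m.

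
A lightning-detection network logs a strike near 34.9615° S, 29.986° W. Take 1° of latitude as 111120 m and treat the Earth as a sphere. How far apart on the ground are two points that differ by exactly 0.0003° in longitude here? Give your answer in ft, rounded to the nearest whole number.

0.0003° of longitude at 34.9615° is 0.0003 × 111120 × cos 34.9615° ≈ 0.0003 × 91067 = 27.3201 m.
Converting: 27.3201 m × 3.2808 ft/m ≈ 89.633 ft.

90 ft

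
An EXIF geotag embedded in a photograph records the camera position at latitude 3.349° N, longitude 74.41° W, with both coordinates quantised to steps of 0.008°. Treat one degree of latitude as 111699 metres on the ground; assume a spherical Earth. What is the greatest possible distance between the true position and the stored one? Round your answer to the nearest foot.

2071 feet

With a 0.008° grid the true value lies within half a step, ±0.008°/2 = ±0.004°, of the stored one.
Latitude error → 0.004 × 111699 = 446.796 m along the meridian.
E–W at 3.349°: 0.004° × 111699 × cos 3.349° = 0.004 × 111699 × 0.9983 ≈ 446.033 m.
Worst case both components are at the extreme and orthogonal: √(446.796² + 446.033²) ≈ 631.326 m.
In feet: 631.326 m ÷ 0.3048 ≈ 2071.3 ft.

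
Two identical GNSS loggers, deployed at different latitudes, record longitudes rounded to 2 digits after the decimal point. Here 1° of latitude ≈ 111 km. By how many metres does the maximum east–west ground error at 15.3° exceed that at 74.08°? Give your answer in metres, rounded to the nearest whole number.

383 metres

Rounding to 2 decimal places leaves the longitude within ±0.005° of the true value.
Error at 15.3° = 0.005° × 111000 × cos 15.3° ≈ 555 × 0.9646 = 535.33 m.
At 74.08°: 0.005° × 111000 × cos 74.08° = 0.005 × 111000 × 0.2743 ≈ 152.23 m.
Difference: 535.33 − 152.23 = 383.1 m.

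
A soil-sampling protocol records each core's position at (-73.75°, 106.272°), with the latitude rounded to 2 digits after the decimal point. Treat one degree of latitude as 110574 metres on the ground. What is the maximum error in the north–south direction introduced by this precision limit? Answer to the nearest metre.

Rounding to 2 decimal places leaves the latitude within ±0.005° of the true value.
North–south distance: 0.005° × 110574 m/° = 552.87 m.

553 metres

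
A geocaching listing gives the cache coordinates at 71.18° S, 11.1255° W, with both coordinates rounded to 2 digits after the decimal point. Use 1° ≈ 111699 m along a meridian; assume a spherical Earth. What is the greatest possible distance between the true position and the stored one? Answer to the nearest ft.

Rounding to 2 decimal places leaves each coordinate within ±0.005° of the true value.
N–S: 0.005° × 111699 m/° = 558.495 m.
E–W at 71.18°: 0.005° × 111699 × cos 71.18° = 0.005 × 111699 × 0.3226 ≈ 180.168 m.
Worst case both components are at the extreme and orthogonal: √(558.495² + 180.168²) ≈ 586.837 m.
In feet: 586.837 m ÷ 0.3048 ≈ 1925.3 ft.

1925 ft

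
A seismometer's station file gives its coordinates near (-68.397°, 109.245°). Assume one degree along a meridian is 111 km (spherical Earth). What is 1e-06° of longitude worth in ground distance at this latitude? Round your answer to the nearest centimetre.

4 centimetres

1e-06° of longitude at 68.397° is 1e-06 × 111000 × cos 68.397° ≈ 1e-06 × 40867.2 = 0.0408672 m.
That is 0.0408672 m = 4.0867 cm.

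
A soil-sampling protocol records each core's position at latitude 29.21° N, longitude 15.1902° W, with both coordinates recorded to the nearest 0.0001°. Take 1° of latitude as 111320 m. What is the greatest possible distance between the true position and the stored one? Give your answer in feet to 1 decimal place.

24.2 feet

Rounding to 4 decimal places leaves each coordinate within ±5e-05° of the true value.
North–south component: 5e-05° × 111320 = 5.566 m.
E–W at 29.21°: 5e-05° × 111320 × cos 29.21° = 5e-05 × 111320 × 0.8728 ≈ 4.85821 m.
Worst case both components are at the extreme and orthogonal: √(5.566² + 4.85821²) ≈ 7.388 m.
Converting: 7.388 m × 3.2808 ft/m ≈ 24.239 ft.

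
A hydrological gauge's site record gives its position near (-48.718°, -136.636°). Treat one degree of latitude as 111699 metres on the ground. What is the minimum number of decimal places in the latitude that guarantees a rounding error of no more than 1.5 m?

One degree of latitude covers 111699 m.
N decimal places → at most half a unit in the last place, 0.5 × 10⁻ᴺ° = 111699/2 × 10⁻ᴺ m.
Setting 55849.5 × 10⁻ᴺ ≤ 1.5 gives 10ᴺ ≥ 3.723e+04, i.e. N ≥ 4.57.
At 4 places the error can reach 5.58 m, but 5 places keeps it to 0.558 m.

5 decimal places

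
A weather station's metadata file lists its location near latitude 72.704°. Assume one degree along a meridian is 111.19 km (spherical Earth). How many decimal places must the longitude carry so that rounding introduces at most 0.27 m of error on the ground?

5 decimal places

At 72.704° one degree of longitude covers 111190 × cos 72.704° ≈ 111190 × 0.2973 ≈ 33057.7 m.
Rounding to N decimal places gives at most 0.5 × 10⁻ᴺ degrees of error, i.e. 0.5 × 10⁻ᴺ × 33057.7 m.
Need 0.5 × 33057.7 × 10⁻ᴺ ≤ 0.27 → 10⁻ᴺ ≤ 1.634e-05, so N ≥ 4.79.
N = 4 would give 1.65 m (too coarse); N = 5 gives 0.165 m ≤ 0.27 m.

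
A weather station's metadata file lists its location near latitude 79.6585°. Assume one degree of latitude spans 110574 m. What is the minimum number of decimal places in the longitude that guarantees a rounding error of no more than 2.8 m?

4 decimal places

At 79.6585° one degree of longitude covers 110574 × cos 79.6585° ≈ 110574 × 0.1795 ≈ 19849.7 m.
Rounding to N decimal places gives at most 0.5 × 10⁻ᴺ degrees of error, i.e. 0.5 × 10⁻ᴺ × 19849.7 m.
Need 0.5 × 19849.7 × 10⁻ᴺ ≤ 2.8 → 10⁻ᴺ ≤ 2.821e-04, so N ≥ 3.55.
At 3 places the error can reach 9.92 m, but 4 places keeps it to 0.992 m.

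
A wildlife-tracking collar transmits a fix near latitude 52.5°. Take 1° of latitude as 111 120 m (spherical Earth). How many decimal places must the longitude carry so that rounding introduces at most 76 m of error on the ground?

At 52.5° one degree of longitude covers 111120 × cos 52.5° ≈ 111120 × 0.6088 ≈ 67645.6 m.
Rounding to N decimal places gives at most 0.5 × 10⁻ᴺ degrees of error, i.e. 0.5 × 10⁻ᴺ × 67645.6 m.
Setting 33822.8 × 10⁻ᴺ ≤ 76 gives 10ᴺ ≥ 445, i.e. N ≥ 2.65.
N = 2 would give 338 m (too coarse); N = 3 gives 33.8 m ≤ 76 m.

3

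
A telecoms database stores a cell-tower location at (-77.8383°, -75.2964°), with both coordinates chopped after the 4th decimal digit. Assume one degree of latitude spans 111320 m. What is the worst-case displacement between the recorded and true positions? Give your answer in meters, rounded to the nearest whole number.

Truncating at 4 decimal places can drop up to a full unit in the last place, so each coordinate may be off by as much as 0.0001°.
North–south component: 0.0001° × 111320 = 11.132 m.
Longitude error → 0.0001 × 111320 × cos 77.8383° = 0.0001 × 111320 × 0.2107 ≈ 2.34519 m.
Combining orthogonally: (11.132² + 2.34519²)^½ ≈ 11.3764 m.

11 meters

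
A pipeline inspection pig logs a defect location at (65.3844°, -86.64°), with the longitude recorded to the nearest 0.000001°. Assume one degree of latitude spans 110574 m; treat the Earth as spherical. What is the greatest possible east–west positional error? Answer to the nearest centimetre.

2 centimetres

Rounding to 6 decimal places leaves the longitude within ±5e-07° of the true value.
Parallels shrink by cos φ, so at 65.3844° a degree of longitude is 110574 × 0.4165 ≈ 46057.2 m.
Maximum E–W displacement: 5e-07 × 46057.2 = 0.0230286 m.
That is 0.0230286 m = 2.3029 cm.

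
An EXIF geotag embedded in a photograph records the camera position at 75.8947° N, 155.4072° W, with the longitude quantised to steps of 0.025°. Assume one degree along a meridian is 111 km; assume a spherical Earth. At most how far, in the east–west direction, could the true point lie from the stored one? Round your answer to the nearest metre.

With a 0.025° grid the true value lies within half a step, ±0.025°/2 = ±0.0125°, of the stored one.
Parallels shrink by cos φ, so at 75.8947° a degree of longitude is 111000 × 0.2437 ≈ 27051.2 m.
Maximum E–W displacement: 0.0125 × 27051.2 = 338.14 m.

338 metres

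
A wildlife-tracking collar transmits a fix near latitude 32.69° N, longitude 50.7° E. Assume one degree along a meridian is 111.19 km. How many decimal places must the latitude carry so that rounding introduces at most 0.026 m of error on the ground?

7 decimal places

One degree of latitude covers 111190 m.
With N decimal places the half-ulp bound is 0.5·10⁻ᴺ°, or 0.5·10⁻ᴺ × 111190 m on the ground.
Setting 55595 × 10⁻ᴺ ≤ 0.026 gives 10ᴺ ≥ 2.138e+06, i.e. N ≥ 6.33.
N = 6 would give 0.0556 m (too coarse); N = 7 gives 0.00556 m ≤ 0.026 m.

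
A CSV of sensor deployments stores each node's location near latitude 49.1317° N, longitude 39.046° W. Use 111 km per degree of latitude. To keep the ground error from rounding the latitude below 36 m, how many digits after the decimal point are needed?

4

One degree of latitude covers 111000 m.
With N decimal places the half-ulp bound is 0.5·10⁻ᴺ°, or 0.5·10⁻ᴺ × 111000 m on the ground.
Setting 55500 × 10⁻ᴺ ≤ 36 gives 10ᴺ ≥ 1542, i.e. N ≥ 3.19.
N = 3 would give 55.5 m (too coarse); N = 4 gives 5.55 m ≤ 36 m.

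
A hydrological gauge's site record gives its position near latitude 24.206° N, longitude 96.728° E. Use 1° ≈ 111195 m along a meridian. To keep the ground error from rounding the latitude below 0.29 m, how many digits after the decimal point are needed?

6

One degree of latitude covers 111195 m.
Rounding to N decimal places gives at most 0.5 × 10⁻ᴺ degrees of error, i.e. 0.5 × 10⁻ᴺ × 111195 m.
Need 0.5 × 111195 × 10⁻ᴺ ≤ 0.29 → 10⁻ᴺ ≤ 5.216e-06, so N ≥ 5.28.
N = 5 would give 0.556 m (too coarse); N = 6 gives 0.0556 m ≤ 0.29 m.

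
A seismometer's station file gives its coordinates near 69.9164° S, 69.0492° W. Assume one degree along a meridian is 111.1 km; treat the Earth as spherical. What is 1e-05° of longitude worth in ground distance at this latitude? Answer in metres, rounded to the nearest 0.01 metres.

0.38 metres

One degree of longitude here spans 111100 × cos 69.9164° = 111100 × 0.3434 ≈ 38150.7 m; 1e-05° of that is 0.381507 m.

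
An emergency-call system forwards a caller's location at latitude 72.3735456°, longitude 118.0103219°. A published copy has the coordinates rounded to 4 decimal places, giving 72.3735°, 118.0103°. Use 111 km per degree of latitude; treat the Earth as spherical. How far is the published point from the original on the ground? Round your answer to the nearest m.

Δlat = 72.3735456 − 72.3735 = +0.0000456°; Δlon = 118.0103219 − 118.0103 = +0.0000219°.
N–S: 0.0000456° × 111000 m/° = 5.0616 m.
E–W at 72.3735°: 0.0000219° × 111000 × cos 72.3735° = 0.0000219 × 111000 × 0.3028 ≈ 0.736103 m.
Combined displacement = (5.0616² + 0.736103²)^½ ≈ 5.11485 m.

5 m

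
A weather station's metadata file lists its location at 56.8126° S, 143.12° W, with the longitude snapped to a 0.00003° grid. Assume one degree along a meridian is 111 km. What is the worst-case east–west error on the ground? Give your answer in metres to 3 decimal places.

With a 0.00003° grid the true value lies within half a step, ±0.00003°/2 = ±1.5e-05°, of the stored one.
At latitude 56.8126° a degree of longitude spans 111000 m × cos 56.8126° = 111000 × 0.5474 ≈ 60759.1 m.
So at most 1.5e-05° × 60759.1 ≈ 0.911386 m east–west.

0.911 metres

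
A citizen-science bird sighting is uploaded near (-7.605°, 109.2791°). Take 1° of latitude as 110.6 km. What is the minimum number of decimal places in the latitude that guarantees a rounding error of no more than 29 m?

One degree of latitude covers 110600 m.
Rounding to N decimal places gives at most 0.5 × 10⁻ᴺ degrees of error, i.e. 0.5 × 10⁻ᴺ × 110600 m.
Need 0.5 × 110600 × 10⁻ᴺ ≤ 29 → 10⁻ᴺ ≤ 5.244e-04, so N ≥ 3.28.
At 3 places the error can reach 55.3 m, but 4 places keeps it to 5.53 m.

4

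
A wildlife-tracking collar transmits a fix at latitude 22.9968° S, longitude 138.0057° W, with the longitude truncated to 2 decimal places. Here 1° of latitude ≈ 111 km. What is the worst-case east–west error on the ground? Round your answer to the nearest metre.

1022 metres

Truncating at 2 decimal places can drop up to a full unit in the last place, so the longitude may be off by as much as 0.01°.
One degree of longitude at 22.9968° is 111000 × cos 22.9968° ≈ 111000 × 0.9205 = 102178 m.
East–west error: 0.01° × 102178 m/° ≈ 1021.78 m.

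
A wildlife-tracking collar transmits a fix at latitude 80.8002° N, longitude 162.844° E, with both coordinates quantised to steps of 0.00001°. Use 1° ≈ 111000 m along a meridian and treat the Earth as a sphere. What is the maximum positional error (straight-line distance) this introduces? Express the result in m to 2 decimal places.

With a 0.00001° grid the true value lies within half a step, ±0.00001°/2 = ±5e-06°, of the stored one.
North–south component: 5e-06° × 111000 = 0.555 m.
East–west component at 80.8002°: 5e-06° × 111000 × cos 80.8002° ≈ 5e-06 × 17746.4 ≈ 0.0887321 m.
Worst case both components are at the extreme and orthogonal: √(0.555² + 0.0887321²) ≈ 0.562048 m.

0.56 m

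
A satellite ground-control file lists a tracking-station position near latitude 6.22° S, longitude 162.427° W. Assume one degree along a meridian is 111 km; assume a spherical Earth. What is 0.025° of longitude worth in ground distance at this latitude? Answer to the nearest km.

3 km

One degree of longitude here spans 111000 × cos 6.22° = 111000 × 0.9941 ≈ 110347 m; 0.025° of that is 2758.66 m.
That is 2758.66 m = 2.7587 km.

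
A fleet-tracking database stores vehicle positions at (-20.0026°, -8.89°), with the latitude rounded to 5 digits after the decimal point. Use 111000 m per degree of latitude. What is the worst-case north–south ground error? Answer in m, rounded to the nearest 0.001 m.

Rounding to 5 decimal places leaves the latitude within ±5e-06° of the true value.
North–south distance: 5e-06° × 111000 m/° = 0.555 m.

0.555 m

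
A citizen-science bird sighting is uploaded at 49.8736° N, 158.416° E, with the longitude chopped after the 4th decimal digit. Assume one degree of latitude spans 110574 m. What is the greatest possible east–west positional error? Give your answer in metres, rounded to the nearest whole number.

Truncating at 4 decimal places can drop up to a full unit in the last place, so the longitude may be off by as much as 0.0001°.
Parallels shrink by cos φ, so at 49.8736° a degree of longitude is 110574 × 0.6445 ≈ 71262.3 m.
So at most 0.0001° × 71262.3 ≈ 7.12623 m east–west.

7 metres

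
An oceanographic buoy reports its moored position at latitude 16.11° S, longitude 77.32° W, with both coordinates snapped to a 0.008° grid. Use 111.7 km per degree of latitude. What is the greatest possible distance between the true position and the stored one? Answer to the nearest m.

With a 0.008° grid the true value lies within half a step, ±0.008°/2 = ±0.004°, of the stored one.
North–south component: 0.004° × 111700 = 446.8 m.
East–west component at 16.11°: 0.004° × 111700 × cos 16.11° ≈ 0.004 × 107314 ≈ 429.254 m.
The two errors are perpendicular, so the maximum displacement is √(446.8² + 429.254²) ≈ 619.588 m.

620 m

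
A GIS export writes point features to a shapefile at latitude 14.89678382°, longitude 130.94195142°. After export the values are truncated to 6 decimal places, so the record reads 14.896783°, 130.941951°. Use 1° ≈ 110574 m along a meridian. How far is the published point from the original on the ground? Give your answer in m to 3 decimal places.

Δlat = 14.89678382 − 14.896783 = +0.00000082°; Δlon = 130.94195142 − 130.941951 = +0.00000042°.
N–S: 0.00000082° × 110574 m/° = 0.0906707 m.
East–west at this latitude: 0.00000042° × 110574 × cos 14.8968° ≈ 0.00000042 × 106858 = 0.0448802 m.
Combined displacement = (0.0906707² + 0.0448802²)^½ ≈ 0.10117 m.

0.101 m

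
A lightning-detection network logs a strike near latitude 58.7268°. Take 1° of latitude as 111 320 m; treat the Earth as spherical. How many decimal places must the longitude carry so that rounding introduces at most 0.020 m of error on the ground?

7 decimal places

At 58.7268° one degree of longitude covers 111320 × cos 58.7268° ≈ 111320 × 0.5191 ≈ 57788.4 m.
N decimal places → at most half a unit in the last place, 0.5 × 10⁻ᴺ° = 57788.4/2 × 10⁻ᴺ m.
Need 0.5 × 57788.4 × 10⁻ᴺ ≤ 0.020 → 10⁻ᴺ ≤ 6.922e-07, so N ≥ 6.16.
At 6 places the error can reach 0.0289 m, but 7 places keeps it to 0.00289 m.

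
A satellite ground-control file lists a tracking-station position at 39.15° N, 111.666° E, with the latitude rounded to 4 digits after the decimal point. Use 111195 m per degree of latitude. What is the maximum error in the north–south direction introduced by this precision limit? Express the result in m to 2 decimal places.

5.56 m

Rounding to 4 decimal places leaves the latitude within ±5e-05° of the true value.
Along the meridian that is 5e-05° × 111195 m/° = 5.55975 m.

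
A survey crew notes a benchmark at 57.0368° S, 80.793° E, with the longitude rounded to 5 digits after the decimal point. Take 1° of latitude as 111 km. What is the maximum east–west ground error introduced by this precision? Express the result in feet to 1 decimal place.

1.0 feet

Rounding to 5 decimal places leaves the longitude within ±5e-06° of the true value.
One degree of longitude at 57.0368° is 111000 × cos 57.0368° ≈ 111000 × 0.5441 = 60395.1 m.
So at most 5e-06° × 60395.1 ≈ 0.301976 m east–west.
Converting: 0.301976 m × 3.2808 ft/m ≈ 0.99073 ft.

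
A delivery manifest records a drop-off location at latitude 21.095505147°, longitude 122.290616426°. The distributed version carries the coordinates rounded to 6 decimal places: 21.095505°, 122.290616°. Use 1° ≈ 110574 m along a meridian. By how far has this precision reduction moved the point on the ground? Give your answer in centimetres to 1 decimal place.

4.7 centimetres

The latitude changed by +0.000000147° and the longitude by +0.000000426°.
North–south shift: 0.000000147 × 110574 = 0.0162544 m.
East–west at this latitude: 0.000000426° × 110574 × cos 21.0955° ≈ 0.000000426 × 103164 = 0.0439477 m.
Hypotenuse of the two orthogonal shifts: √(0.0162544² + 0.0439477²) = 0.0468572 m.
That is 0.0468572 m = 4.6857 cm.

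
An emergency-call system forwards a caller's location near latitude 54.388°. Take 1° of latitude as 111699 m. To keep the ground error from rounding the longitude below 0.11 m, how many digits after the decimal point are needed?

6 decimal places

At 54.388° one degree of longitude covers 111699 × cos 54.388° ≈ 111699 × 0.5823 ≈ 65041.6 m.
With N decimal places the half-ulp bound is 0.5·10⁻ᴺ°, or 0.5·10⁻ᴺ × 65041.6 m on the ground.
Need 0.5 × 65041.6 × 10⁻ᴺ ≤ 0.11 → 10⁻ᴺ ≤ 3.382e-06, so N ≥ 5.47.
So 6 decimal places suffice (0.0325 m); 5 would allow up to 0.325 m.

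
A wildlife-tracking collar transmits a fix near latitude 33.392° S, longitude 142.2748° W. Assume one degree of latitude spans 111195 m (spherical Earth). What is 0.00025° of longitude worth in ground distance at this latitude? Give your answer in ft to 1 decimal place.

76.1 ft

One degree of longitude here spans 111195 × cos 33.392° = 111195 × 0.8349 ≈ 92839.5 m; 0.00025° of that is 23.2099 m.
In feet: 23.2099 m ÷ 0.3048 ≈ 76.148 ft.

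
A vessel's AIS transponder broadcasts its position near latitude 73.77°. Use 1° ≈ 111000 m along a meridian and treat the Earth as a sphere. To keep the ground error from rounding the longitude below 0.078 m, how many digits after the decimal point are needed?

At 73.77° one degree of longitude covers 111000 × cos 73.77° ≈ 111000 × 0.2795 ≈ 31023.8 m.
With N decimal places the half-ulp bound is 0.5·10⁻ᴺ°, or 0.5·10⁻ᴺ × 31023.8 m on the ground.
Setting 15511.9 × 10⁻ᴺ ≤ 0.078 gives 10ᴺ ≥ 1.989e+05, i.e. N ≥ 5.30.
So 6 decimal places suffice (0.0155 m); 5 would allow up to 0.155 m.

6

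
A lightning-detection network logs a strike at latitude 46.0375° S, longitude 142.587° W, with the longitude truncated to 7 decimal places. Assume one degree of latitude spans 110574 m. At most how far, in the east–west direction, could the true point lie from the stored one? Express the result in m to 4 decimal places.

Truncating at 7 decimal places can drop up to a full unit in the last place, so the longitude may be off by as much as 1e-07°.
At latitude 46.0375° a degree of longitude spans 110574 m × cos 46.0375° = 110574 × 0.6942 ≈ 76759.1 m.
East–west error: 1e-07° × 76759.1 m/° ≈ 0.00767591 m.

0.0077 m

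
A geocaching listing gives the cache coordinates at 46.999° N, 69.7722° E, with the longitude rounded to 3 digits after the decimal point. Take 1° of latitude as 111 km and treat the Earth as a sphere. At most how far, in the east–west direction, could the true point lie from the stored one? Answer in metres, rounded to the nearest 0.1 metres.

37.9 metres

Rounding to 3 decimal places leaves the longitude within ±0.0005° of the true value.
One degree of longitude at 46.999° is 111000 × cos 46.999° ≈ 111000 × 0.6820 = 75703.2 m.
East–west error: 0.0005° × 75703.2 m/° ≈ 37.8516 m.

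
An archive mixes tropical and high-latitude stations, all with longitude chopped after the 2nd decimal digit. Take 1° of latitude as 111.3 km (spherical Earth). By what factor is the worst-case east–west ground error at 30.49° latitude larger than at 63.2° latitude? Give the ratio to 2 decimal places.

Truncating at 2 decimal places can drop up to a full unit in the last place, so the longitude may be off by as much as 0.01°.
At 30.49°: 0.01° × 111300 × cos 30.49° = 0.01 × 111300 × 0.8617 ≈ 959.09 m.
At 63.2°: 0.01° × 111300 × cos 63.2° = 0.01 × 111300 × 0.4509 ≈ 501.83 m.
Ratio: 959.09 / 501.83 = cos 30.49° / cos 63.2° ≈ 1.9112.

1.91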